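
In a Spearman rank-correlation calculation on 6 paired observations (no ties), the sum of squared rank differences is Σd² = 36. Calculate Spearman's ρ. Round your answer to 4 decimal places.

-0.0286

ρ = 1 − 6Σd² / [n(n²−1)] = 1 − 6×36 / (6×35)
  = 1 − 216/210 = 1 − 1.02857 ≈ -0.0286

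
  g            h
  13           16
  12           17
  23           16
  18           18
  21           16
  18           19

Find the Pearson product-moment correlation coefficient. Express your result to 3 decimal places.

-0.110

n = 6, Σg = 105, Σh = 102, Σg² = 1931, Σh² = 1742, Σgh = 1782
nΣgh − ΣgΣh = 10692 − 10710 = -18
nΣg² − (Σg)² = 11586 − 11025 = 561; nΣh² − (Σh)² = 10452 − 10404 = 48
r = -18 / √(561 × 48) = -18 / 164.0975 ≈ -0.110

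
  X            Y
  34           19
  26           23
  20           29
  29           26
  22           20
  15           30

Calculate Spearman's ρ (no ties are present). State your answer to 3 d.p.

-0.771

Rank X: 6, 4, 2, 5, 3, 1
Rank Y: 1, 3, 5, 4, 2, 6
d = rank(X) − rank(Y): 5, 1, -3, 1, 1, -5; Σd² = 62
ρ = 1 − 6Σd² / [n(n²−1)] = 1 − 6×62 / (6×35) = 1 − 372/210 ≈ -0.771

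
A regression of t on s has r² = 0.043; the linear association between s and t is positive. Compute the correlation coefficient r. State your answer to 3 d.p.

0.207

|r| = √0.043 = 0.207
The association is positive, so r = 0.207.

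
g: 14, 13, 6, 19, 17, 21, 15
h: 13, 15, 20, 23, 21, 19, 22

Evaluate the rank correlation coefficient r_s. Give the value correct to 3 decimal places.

Rank g: 3, 2, 1, 6, 5, 7, 4
Rank h: 1, 2, 4, 7, 5, 3, 6
d = rank(g) − rank(h): 2, 0, -3, -1, 0, 4, -2; Σd² = 34
ρ = 1 − 6Σd² / [n(n²−1)] = 1 − 6×34 / (7×48) = 1 − 204/336 ≈ 0.393

0.393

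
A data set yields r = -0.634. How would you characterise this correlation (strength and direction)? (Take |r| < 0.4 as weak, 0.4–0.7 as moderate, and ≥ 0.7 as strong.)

moderate negative

r = -0.634 < 0 so the relationship is negative.
|r| = 0.634, which falls in the moderate range.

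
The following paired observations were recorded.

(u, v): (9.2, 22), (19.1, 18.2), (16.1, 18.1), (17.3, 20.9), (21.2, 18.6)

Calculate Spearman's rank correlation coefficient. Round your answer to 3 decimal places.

Rank u: 1, 4, 2, 3, 5
Rank v: 5, 2, 1, 4, 3
d = rank(u) − rank(v): -4, 2, 1, -1, 2; Σd² = 26
ρ = 1 − 6Σd² / [n(n²−1)] = 1 − 6×26 / (5×24) = 1 − 156/120 ≈ -0.300

-0.300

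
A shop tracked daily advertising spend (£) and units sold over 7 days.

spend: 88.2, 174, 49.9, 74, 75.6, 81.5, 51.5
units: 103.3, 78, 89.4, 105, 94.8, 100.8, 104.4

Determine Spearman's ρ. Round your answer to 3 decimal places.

Rank spend: 6, 7, 1, 3, 4, 5, 2
Rank units: 5, 1, 2, 7, 3, 4, 6
d = rank(spend) − rank(units): 1, 6, -1, -4, 1, 1, -4; Σd² = 72
ρ = 1 − 6Σd² / [n(n²−1)] = 1 − 6×72 / (7×48) = 1 − 432/336 ≈ -0.286

-0.286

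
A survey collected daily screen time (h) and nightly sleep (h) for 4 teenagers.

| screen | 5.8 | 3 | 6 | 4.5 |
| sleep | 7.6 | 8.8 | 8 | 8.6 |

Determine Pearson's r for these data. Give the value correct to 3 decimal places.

-0.893

n = 4, Σx = 19.3, Σy = 33, Σx² = 98.89, Σy² = 273.16, Σxy = 157.18
nΣxy − ΣxΣy = 628.72 − 636.9 = -8.18
nΣx² − (Σx)² = 395.56 − 372.49 = 23.07; nΣy² − (Σy)² = 1092.64 − 1089 = 3.64
r = -8.18 / √(23.07 × 3.64) = -8.18 / 9.1638 ≈ -0.893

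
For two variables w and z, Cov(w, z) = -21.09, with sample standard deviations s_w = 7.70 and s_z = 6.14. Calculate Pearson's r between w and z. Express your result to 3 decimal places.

-0.446

r = Cov(w,z) / (s_w · s_z) = -21.09 / (7.70 × 6.14)
  = -21.09 / 47.2780 ≈ -0.446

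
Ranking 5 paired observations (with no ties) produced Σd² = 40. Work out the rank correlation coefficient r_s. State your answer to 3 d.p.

ρ = 1 − 6Σd² / [n(n²−1)] = 1 − 6×40 / (5×24)
  = 1 − 240/120 = 1 − 2.0000 ≈ -1.000

-1.000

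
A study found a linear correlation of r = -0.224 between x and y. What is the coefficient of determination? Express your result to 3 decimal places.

r² = (-0.224)² = 0.050

0.050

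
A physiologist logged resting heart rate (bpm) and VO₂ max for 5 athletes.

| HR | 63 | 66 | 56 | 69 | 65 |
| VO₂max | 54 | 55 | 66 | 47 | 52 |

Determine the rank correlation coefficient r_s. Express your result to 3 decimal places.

Rank HR: 2, 4, 1, 5, 3
Rank VO₂max: 3, 4, 5, 1, 2
d = rank(HR) − rank(VO₂max): -1, 0, -4, 4, 1; Σd² = 34
ρ = 1 − 6Σd² / [n(n²−1)] = 1 − 6×34 / (5×24) = 1 − 204/120 ≈ -0.700

-0.700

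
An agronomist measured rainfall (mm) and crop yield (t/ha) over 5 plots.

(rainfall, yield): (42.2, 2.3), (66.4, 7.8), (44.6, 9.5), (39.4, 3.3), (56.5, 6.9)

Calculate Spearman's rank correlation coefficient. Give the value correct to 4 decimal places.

0.6000

Rank rainfall: 2, 5, 3, 1, 4
Rank yield: 1, 4, 5, 2, 3
d = rank(rainfall) − rank(yield): 1, 1, -2, -1, 1; Σd² = 8
ρ = 1 − 6Σd² / [n(n²−1)] = 1 − 6×8 / (5×24) = 1 − 48/120 ≈ 0.6000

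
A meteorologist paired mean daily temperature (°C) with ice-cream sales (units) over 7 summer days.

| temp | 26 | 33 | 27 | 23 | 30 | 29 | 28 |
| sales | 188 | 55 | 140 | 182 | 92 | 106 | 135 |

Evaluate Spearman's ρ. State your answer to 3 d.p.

-0.964

Rank temp: 2, 7, 3, 1, 6, 5, 4
Rank sales: 7, 1, 5, 6, 2, 3, 4
d = rank(temp) − rank(sales): -5, 6, -2, -5, 4, 2, 0; Σd² = 110
ρ = 1 − 6Σd² / [n(n²−1)] = 1 − 6×110 / (7×48) = 1 − 660/336 ≈ -0.964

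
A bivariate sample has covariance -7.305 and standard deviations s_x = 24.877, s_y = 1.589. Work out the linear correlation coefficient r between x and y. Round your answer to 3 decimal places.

r = Cov(x,y) / (s_x · s_y) = -7.305 / (24.877 × 1.589)
  = -7.305 / 39.5296 ≈ -0.185

-0.185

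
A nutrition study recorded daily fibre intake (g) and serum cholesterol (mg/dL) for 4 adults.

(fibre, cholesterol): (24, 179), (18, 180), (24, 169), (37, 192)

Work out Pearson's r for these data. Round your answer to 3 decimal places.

0.689

n = 4, Σx = 103, Σy = 720, Σx² = 2845, Σy² = 129866, Σxy = 18696
nΣxy − ΣxΣy = 74784 − 74160 = 624
nΣx² − (Σx)² = 11380 − 10609 = 771; nΣy² − (Σy)² = 519464 − 518400 = 1064
r = 624 / √(771 × 1064) = 624 / 905.7284 ≈ 0.689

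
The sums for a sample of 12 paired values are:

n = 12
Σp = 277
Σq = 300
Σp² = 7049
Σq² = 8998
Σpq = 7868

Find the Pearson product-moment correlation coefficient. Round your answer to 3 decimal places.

0.952

r = (nΣpq − ΣpΣq) / √[(nΣp² − (Σp)²)(nΣq² − (Σq)²)]
Numerator: 12×7868 − 277×300 = 11316
Denominator: √[(84588 − 76729)(107976 − 90000)] = √[7859 × 17976] = 11885.8481
r = 11316 / 11885.8481 ≈ 0.952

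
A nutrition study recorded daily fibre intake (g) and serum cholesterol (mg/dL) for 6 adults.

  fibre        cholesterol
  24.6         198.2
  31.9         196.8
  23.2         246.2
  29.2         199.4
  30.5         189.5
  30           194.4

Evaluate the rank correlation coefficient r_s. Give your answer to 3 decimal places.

Rank fibre: 2, 6, 1, 3, 5, 4
Rank cholesterol: 4, 3, 6, 5, 1, 2
d = rank(fibre) − rank(cholesterol): -2, 3, -5, -2, 4, 2; Σd² = 62
ρ = 1 − 6Σd² / [n(n²−1)] = 1 − 6×62 / (6×35) = 1 − 372/210 ≈ -0.771

-0.771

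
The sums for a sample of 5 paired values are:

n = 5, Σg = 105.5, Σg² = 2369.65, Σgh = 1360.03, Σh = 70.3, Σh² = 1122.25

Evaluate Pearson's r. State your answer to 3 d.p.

-0.889

r = (nΣgh − ΣgΣh) / √[(nΣg² − (Σg)²)(nΣh² − (Σh)²)]
Numerator: 5×1360.03 − 105.5×70.3 = -616.5
Denominator: √[(11848.25 − 11130.25)(5611.25 − 4942.09)] = √[718 × 669.16] = 693.1500
r = -616.5 / 693.1500 ≈ -0.889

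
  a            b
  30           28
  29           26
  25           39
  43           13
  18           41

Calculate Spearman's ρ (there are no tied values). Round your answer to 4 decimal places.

Rank a: 4, 3, 2, 5, 1
Rank b: 3, 2, 4, 1, 5
d = rank(a) − rank(b): 1, 1, -2, 4, -4; Σd² = 38
ρ = 1 − 6Σd² / [n(n²−1)] = 1 − 6×38 / (5×24) = 1 − 228/120 ≈ -0.9000

-0.9000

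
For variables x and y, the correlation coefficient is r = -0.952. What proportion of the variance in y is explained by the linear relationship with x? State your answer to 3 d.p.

r² = (-0.952)² = 0.906

0.906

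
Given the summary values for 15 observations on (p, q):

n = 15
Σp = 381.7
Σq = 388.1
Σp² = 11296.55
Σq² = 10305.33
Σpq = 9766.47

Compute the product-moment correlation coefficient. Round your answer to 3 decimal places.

r = (nΣpq − ΣpΣq) / √[(nΣp² − (Σp)²)(nΣq² − (Σq)²)]
Numerator: 15×9766.47 − 381.7×388.1 = -1640.72
Denominator: √[(169448.25 − 145694.89)(154579.95 − 150621.61)] = √[23753.36 × 3958.34] = 9696.5909
r = -1640.72 / 9696.5909 ≈ -0.169

-0.169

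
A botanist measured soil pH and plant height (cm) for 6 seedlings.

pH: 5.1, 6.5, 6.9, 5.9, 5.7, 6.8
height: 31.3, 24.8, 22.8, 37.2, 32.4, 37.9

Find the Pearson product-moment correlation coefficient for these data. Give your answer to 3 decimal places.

-0.289

n = 6, Σx = 36.9, Σy = 186.4, Σx² = 229.41, Σy² = 5984.58, Σxy = 1140.03
nΣxy − ΣxΣy = 6840.18 − 6878.16 = -37.98
nΣx² − (Σx)² = 1376.46 − 1361.61 = 14.85; nΣy² − (Σy)² = 35907.48 − 34744.96 = 1162.52
r = -37.98 / √(14.85 × 1162.52) = -37.98 / 131.3903 ≈ -0.289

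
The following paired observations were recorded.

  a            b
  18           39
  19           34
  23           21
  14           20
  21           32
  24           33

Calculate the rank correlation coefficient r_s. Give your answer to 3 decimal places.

0.029

Rank a: 2, 3, 5, 1, 4, 6
Rank b: 6, 5, 2, 1, 3, 4
d = rank(a) − rank(b): -4, -2, 3, 0, 1, 2; Σd² = 34
ρ = 1 − 6Σd² / [n(n²−1)] = 1 − 6×34 / (6×35) = 1 − 204/210 ≈ 0.029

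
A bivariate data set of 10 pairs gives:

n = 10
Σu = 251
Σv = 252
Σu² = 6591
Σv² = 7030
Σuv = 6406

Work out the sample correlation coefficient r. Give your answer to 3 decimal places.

0.182

r = (nΣuv − ΣuΣv) / √[(nΣu² − (Σu)²)(nΣv² − (Σv)²)]
Numerator: 10×6406 − 251×252 = 808
Denominator: √[(65910 − 63001)(70300 − 63504)] = √[2909 × 6796] = 4446.2978
r = 808 / 4446.2978 ≈ 0.182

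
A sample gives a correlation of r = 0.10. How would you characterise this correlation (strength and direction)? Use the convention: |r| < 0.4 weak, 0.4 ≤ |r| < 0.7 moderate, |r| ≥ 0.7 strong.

r = 0.10 > 0 so the relationship is positive.
|r| = 0.10, which falls in the weak range.

weak positive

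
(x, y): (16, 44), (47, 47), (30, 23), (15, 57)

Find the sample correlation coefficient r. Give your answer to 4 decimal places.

-0.2474

n = 4, Σx = 108, Σy = 171, Σx² = 3590, Σy² = 7923, Σxy = 4458
nΣxy − ΣxΣy = 17832 − 18468 = -636
nΣx² − (Σx)² = 14360 − 11664 = 2696; nΣy² − (Σy)² = 31692 − 29241 = 2451
r = -636 / √(2696 × 2451) = -636 / 2570.5828 ≈ -0.2474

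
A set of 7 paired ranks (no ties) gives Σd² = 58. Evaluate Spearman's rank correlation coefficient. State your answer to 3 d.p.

-0.036

ρ = 1 − 6Σd² / [n(n²−1)] = 1 − 6×58 / (7×48)
  = 1 − 348/336 = 1 − 1.0357 ≈ -0.036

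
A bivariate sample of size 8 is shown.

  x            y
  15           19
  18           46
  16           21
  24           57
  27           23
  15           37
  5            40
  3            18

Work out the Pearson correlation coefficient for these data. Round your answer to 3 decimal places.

0.279

n = 8, Σx = 123, Σy = 261, Σx² = 2369, Σy² = 9989, Σxy = 4247
nΣxy − ΣxΣy = 33976 − 32103 = 1873
nΣx² − (Σx)² = 18952 − 15129 = 3823; nΣy² − (Σy)² = 79912 − 68121 = 11791
r = 1873 / √(3823 × 11791) = 1873 / 6713.9402 ≈ 0.279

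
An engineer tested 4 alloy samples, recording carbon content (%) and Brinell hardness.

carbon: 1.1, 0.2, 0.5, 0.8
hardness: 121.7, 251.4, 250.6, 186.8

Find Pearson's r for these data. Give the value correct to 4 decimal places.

n = 4, Σx = 2.6, Σy = 810.5, Σx² = 2.14, Σy² = 175707.45, Σxy = 458.89
nΣxy − ΣxΣy = 1835.56 − 2107.3 = -271.74
nΣx² − (Σx)² = 8.56 − 6.76 = 1.8; nΣy² − (Σy)² = 702829.8 − 656910.25 = 45919.55
r = -271.74 / √(1.8 × 45919.55) = -271.74 / 287.4982 ≈ -0.9452

-0.9452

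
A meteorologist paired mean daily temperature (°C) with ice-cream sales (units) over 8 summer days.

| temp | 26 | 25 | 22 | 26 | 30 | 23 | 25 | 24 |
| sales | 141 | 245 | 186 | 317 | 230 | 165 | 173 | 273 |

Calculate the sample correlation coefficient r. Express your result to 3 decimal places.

0.226

n = 8, Σx = 201, Σy = 1730, Σx² = 5091, Σy² = 399574, Σxy = 43697
nΣxy − ΣxΣy = 349576 − 347730 = 1846
nΣx² − (Σx)² = 40728 − 40401 = 327; nΣy² − (Σy)² = 3196592 − 2992900 = 203692
r = 1846 / √(327 × 203692) = 1846 / 8161.3286 ≈ 0.226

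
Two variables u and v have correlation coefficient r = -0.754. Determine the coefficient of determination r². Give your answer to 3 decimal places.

r² = (-0.754)² = 0.569

0.569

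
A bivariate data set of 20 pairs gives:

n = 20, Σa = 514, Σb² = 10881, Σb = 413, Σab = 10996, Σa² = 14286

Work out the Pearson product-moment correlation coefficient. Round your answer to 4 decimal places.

r = (nΣab − ΣaΣb) / √[(nΣa² − (Σa)²)(nΣb² − (Σb)²)]
Numerator: 20×10996 − 514×413 = 7638
Denominator: √[(285720 − 264196)(217620 − 170569)] = √[21524 × 47051] = 31823.3519
r = 7638 / 31823.3519 ≈ 0.2400

0.2400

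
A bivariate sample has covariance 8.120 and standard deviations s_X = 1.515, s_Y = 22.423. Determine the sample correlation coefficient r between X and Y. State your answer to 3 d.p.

0.239

r = Cov(X,Y) / (s_X · s_Y) = 8.120 / (1.515 × 22.423)
  = 8.120 / 33.9708 ≈ 0.239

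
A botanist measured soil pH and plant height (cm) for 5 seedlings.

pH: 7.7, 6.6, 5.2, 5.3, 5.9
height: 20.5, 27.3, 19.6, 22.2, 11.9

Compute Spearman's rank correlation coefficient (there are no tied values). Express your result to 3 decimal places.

0.300

Rank pH: 5, 4, 1, 2, 3
Rank height: 3, 5, 2, 4, 1
d = rank(pH) − rank(height): 2, -1, -1, -2, 2; Σd² = 14
ρ = 1 − 6Σd² / [n(n²−1)] = 1 − 6×14 / (5×24) = 1 − 84/120 ≈ 0.300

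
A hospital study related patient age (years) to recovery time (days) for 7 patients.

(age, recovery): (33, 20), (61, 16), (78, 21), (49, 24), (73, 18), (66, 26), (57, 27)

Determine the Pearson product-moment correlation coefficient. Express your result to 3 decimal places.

n = 7, Σx = 417, Σy = 152, Σx² = 26229, Σy² = 3402, Σxy = 9019
nΣxy − ΣxΣy = 63133 − 63384 = -251
nΣx² − (Σx)² = 183603 − 173889 = 9714; nΣy² − (Σy)² = 23814 − 23104 = 710
r = -251 / √(9714 × 710) = -251 / 2626.2026 ≈ -0.096

-0.096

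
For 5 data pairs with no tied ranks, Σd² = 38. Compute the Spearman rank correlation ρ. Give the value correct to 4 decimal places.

ρ = 1 − 6Σd² / [n(n²−1)] = 1 − 6×38 / (5×24)
  = 1 − 228/120 = 1 − 1.90000 ≈ -0.9000

-0.9000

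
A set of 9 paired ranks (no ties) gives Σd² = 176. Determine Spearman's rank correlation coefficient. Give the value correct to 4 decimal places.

ρ = 1 − 6Σd² / [n(n²−1)] = 1 − 6×176 / (9×80)
  = 1 − 1056/720 = 1 − 1.46667 ≈ -0.4667

-0.4667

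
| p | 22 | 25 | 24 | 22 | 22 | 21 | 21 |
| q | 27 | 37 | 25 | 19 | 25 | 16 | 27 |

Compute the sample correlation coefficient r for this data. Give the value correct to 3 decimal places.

0.701

n = 7, Σp = 157, Σq = 176, Σp² = 3535, Σq² = 4694, Σpq = 3990
nΣpq − ΣpΣq = 27930 − 27632 = 298
nΣp² − (Σp)² = 24745 − 24649 = 96; nΣq² − (Σq)² = 32858 − 30976 = 1882
r = 298 / √(96 × 1882) = 298 / 425.0553 ≈ 0.701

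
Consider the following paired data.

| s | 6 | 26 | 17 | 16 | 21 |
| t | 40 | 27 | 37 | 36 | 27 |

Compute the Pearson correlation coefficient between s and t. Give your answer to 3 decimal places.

n = 5, Σs = 86, Σt = 167, Σs² = 1698, Σt² = 5723, Σst = 2714
nΣst − ΣsΣt = 13570 − 14362 = -792
nΣs² − (Σs)² = 8490 − 7396 = 1094; nΣt² − (Σt)² = 28615 − 27889 = 726
r = -792 / √(1094 × 726) = -792 / 891.2037 ≈ -0.889

-0.889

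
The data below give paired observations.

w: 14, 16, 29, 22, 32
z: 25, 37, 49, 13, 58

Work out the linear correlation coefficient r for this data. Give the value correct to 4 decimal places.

n = 5, Σw = 113, Σz = 182, Σw² = 2801, Σz² = 7928, Σwz = 4505
nΣwz − ΣwΣz = 22525 − 20566 = 1959
nΣw² − (Σw)² = 14005 − 12769 = 1236; nΣz² − (Σz)² = 39640 − 33124 = 6516
r = 1959 / √(1236 × 6516) = 1959 / 2837.9175 ≈ 0.6903

0.6903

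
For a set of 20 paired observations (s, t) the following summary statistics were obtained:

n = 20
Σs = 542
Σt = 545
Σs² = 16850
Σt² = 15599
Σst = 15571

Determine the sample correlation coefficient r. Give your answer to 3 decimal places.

0.630

r = (nΣst − ΣsΣt) / √[(nΣs² − (Σs)²)(nΣt² − (Σt)²)]
Numerator: 20×15571 − 542×545 = 16030
Denominator: √[(337000 − 293764)(311980 − 297025)] = √[43236 × 14955] = 25428.2202
r = 16030 / 25428.2202 ≈ 0.630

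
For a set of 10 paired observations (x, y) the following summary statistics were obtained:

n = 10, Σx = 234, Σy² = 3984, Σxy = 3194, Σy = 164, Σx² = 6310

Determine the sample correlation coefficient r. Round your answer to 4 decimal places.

-0.6193

r = (nΣxy − ΣxΣy) / √[(nΣx² − (Σx)²)(nΣy² − (Σy)²)]
Numerator: 10×3194 − 234×164 = -6436
Denominator: √[(63100 − 54756)(39840 − 26896)] = √[8344 × 12944] = 10392.5327
r = -6436 / 10392.5327 ≈ -0.6193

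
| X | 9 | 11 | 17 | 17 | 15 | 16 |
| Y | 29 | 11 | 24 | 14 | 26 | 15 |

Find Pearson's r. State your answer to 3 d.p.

n = 6, ΣX = 85, ΣY = 119, ΣX² = 1261, ΣY² = 2635, ΣXY = 1658
nΣXY − ΣXΣY = 9948 − 10115 = -167
nΣX² − (ΣX)² = 7566 − 7225 = 341; nΣY² − (ΣY)² = 15810 − 14161 = 1649
r = -167 / √(341 × 1649) = -167 / 749.8727 ≈ -0.223

-0.223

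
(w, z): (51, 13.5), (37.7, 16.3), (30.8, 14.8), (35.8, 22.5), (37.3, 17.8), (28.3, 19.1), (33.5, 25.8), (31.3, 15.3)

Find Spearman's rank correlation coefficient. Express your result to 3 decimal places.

-0.238

Rank w: 8, 7, 2, 5, 6, 1, 4, 3
Rank z: 1, 4, 2, 7, 5, 6, 8, 3
d = rank(w) − rank(z): 7, 3, 0, -2, 1, -5, -4, 0; Σd² = 104
ρ = 1 − 6Σd² / [n(n²−1)] = 1 − 6×104 / (8×63) = 1 − 624/504 ≈ -0.238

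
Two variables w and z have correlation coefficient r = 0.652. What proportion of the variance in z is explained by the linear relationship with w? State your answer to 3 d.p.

0.425

r² = (0.652)² = 0.425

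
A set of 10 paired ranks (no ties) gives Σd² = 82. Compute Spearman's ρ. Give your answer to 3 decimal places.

0.503

ρ = 1 − 6Σd² / [n(n²−1)] = 1 − 6×82 / (10×99)
  = 1 − 492/990 = 1 − 0.4970 ≈ 0.503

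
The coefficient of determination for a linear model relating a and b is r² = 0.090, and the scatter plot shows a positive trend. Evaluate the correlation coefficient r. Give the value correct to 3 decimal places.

|r| = √0.090 = 0.300
The association is positive, so r = 0.300.

0.300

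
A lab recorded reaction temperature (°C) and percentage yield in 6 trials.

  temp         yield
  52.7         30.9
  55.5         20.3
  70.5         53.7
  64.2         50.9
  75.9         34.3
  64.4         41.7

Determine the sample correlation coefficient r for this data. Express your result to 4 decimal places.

n = 6, Σx = 383.2, Σy = 231.8, Σx² = 24857.6, Σy² = 9756.78, Σxy = 15097.56
nΣxy − ΣxΣy = 90585.36 − 88825.76 = 1759.6
nΣx² − (Σx)² = 149145.6 − 146842.24 = 2303.36; nΣy² − (Σy)² = 58540.68 − 53731.24 = 4809.44
r = 1759.6 / √(2303.36 × 4809.44) = 1759.6 / 3328.3437 ≈ 0.5287

0.5287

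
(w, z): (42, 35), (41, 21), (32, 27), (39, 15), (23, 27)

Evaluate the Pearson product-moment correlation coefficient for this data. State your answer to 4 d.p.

-0.1008

n = 5, Σw = 177, Σz = 125, Σw² = 6519, Σz² = 3349, Σwz = 4401
nΣwz − ΣwΣz = 22005 − 22125 = -120
nΣw² − (Σw)² = 32595 − 31329 = 1266; nΣz² − (Σz)² = 16745 − 15625 = 1120
r = -120 / √(1266 × 1120) = -120 / 1190.7645 ≈ -0.1008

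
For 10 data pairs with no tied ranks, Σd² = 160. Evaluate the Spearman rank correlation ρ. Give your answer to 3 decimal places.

0.030

ρ = 1 − 6Σd² / [n(n²−1)] = 1 − 6×160 / (10×99)
  = 1 − 960/990 = 1 − 0.9697 ≈ 0.030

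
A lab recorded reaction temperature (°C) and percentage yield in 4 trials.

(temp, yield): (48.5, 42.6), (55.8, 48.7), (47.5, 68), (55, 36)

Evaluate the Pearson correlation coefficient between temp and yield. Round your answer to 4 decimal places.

-0.5807

n = 4, Σx = 206.8, Σy = 195.3, Σx² = 10747.14, Σy² = 10106.45, Σxy = 9993.56
nΣxy − ΣxΣy = 39974.24 − 40388.04 = -413.8
nΣx² − (Σx)² = 42988.56 − 42766.24 = 222.32; nΣy² − (Σy)² = 40425.8 − 38142.09 = 2283.71
r = -413.8 / √(222.32 × 2283.71) = -413.8 / 712.5408 ≈ -0.5807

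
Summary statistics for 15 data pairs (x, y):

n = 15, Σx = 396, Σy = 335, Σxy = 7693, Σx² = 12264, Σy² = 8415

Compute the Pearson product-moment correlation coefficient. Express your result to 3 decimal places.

r = (nΣxy − ΣxΣy) / √[(nΣx² − (Σx)²)(nΣy² − (Σy)²)]
Numerator: 15×7693 − 396×335 = -17265
Denominator: √[(183960 − 156816)(126225 − 112225)] = √[27144 × 14000] = 19493.9991
r = -17265 / 19493.9991 ≈ -0.886

-0.886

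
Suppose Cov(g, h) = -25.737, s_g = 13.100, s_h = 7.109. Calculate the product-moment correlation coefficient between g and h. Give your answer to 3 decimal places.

r = Cov(g,h) / (s_g · s_h) = -25.737 / (13.100 × 7.109)
  = -25.737 / 93.1279 ≈ -0.276

-0.276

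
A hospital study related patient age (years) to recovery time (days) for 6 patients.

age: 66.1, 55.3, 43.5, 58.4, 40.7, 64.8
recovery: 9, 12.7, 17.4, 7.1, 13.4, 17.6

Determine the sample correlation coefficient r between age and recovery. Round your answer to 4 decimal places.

-0.3334

n = 6, Σx = 328.8, Σy = 77.2, Σx² = 18585.64, Σy² = 1084.78, Σxy = 4154.61
nΣxy − ΣxΣy = 24927.66 − 25383.36 = -455.7
nΣx² − (Σx)² = 111513.84 − 108109.44 = 3404.4; nΣy² − (Σy)² = 6508.68 − 5959.84 = 548.84
r = -455.7 / √(3404.4 × 548.84) = -455.7 / 1366.9202 ≈ -0.3334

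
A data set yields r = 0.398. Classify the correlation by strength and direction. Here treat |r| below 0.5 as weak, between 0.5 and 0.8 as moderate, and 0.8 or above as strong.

weak positive

r = 0.398 > 0 so the relationship is positive.
|r| = 0.398, which falls in the weak range.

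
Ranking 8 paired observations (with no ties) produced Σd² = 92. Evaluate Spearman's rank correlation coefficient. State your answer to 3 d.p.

-0.095

ρ = 1 − 6Σd² / [n(n²−1)] = 1 − 6×92 / (8×63)
  = 1 − 552/504 = 1 − 1.0952 ≈ -0.095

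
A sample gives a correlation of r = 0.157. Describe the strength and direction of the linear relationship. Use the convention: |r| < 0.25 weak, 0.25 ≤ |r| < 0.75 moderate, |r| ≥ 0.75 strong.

r = 0.157 > 0 so the relationship is positive.
|r| = 0.157, which falls in the weak range.

weak positive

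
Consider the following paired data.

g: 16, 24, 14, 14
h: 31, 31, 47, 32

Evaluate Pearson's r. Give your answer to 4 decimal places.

-0.4550

n = 4, Σg = 68, Σh = 141, Σg² = 1224, Σh² = 5155, Σgh = 2346
nΣgh − ΣgΣh = 9384 − 9588 = -204
nΣg² − (Σg)² = 4896 − 4624 = 272; nΣh² − (Σh)² = 20620 − 19881 = 739
r = -204 / √(272 × 739) = -204 / 448.3392 ≈ -0.4550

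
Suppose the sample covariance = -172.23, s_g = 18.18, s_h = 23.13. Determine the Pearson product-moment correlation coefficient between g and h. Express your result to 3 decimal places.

r = Cov(g,h) / (s_g · s_h) = -172.23 / (18.18 × 23.13)
  = -172.23 / 420.5034 ≈ -0.410

-0.410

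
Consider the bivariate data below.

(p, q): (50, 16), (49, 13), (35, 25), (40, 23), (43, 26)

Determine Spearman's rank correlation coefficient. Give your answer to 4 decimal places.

Rank p: 5, 4, 1, 2, 3
Rank q: 2, 1, 4, 3, 5
d = rank(p) − rank(q): 3, 3, -3, -1, -2; Σd² = 32
ρ = 1 − 6Σd² / [n(n²−1)] = 1 − 6×32 / (5×24) = 1 − 192/120 ≈ -0.6000

-0.6000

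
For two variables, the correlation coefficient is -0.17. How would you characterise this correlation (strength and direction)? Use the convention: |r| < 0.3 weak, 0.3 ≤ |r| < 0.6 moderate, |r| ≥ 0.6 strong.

r = -0.17 < 0 so the relationship is negative.
|r| = 0.17, which falls in the weak range.

weak negative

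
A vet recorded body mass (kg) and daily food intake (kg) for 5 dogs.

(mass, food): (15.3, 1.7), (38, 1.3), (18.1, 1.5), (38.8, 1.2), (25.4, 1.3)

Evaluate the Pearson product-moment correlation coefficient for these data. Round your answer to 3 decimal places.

-0.880

n = 5, Σx = 135.6, Σy = 7, Σx² = 4156.3, Σy² = 9.96, Σxy = 182.14
nΣxy − ΣxΣy = 910.7 − 949.2 = -38.5
nΣx² − (Σx)² = 20781.5 − 18387.36 = 2394.14; nΣy² − (Σy)² = 49.8 − 49 = 0.8
r = -38.5 / √(2394.14 × 0.8) = -38.5 / 43.7643 ≈ -0.880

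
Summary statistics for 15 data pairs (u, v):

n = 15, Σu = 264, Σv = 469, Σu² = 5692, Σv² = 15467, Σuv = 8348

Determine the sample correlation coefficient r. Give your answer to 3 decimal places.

r = (nΣuv − ΣuΣv) / √[(nΣu² − (Σu)²)(nΣv² − (Σv)²)]
Numerator: 15×8348 − 264×469 = 1404
Denominator: √[(85380 − 69696)(232005 − 219961)] = √[15684 × 12044] = 13744.0204
r = 1404 / 13744.0204 ≈ 0.102

0.102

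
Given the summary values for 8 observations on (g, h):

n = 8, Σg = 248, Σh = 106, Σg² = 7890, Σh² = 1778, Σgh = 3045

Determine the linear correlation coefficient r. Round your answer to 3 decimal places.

-0.877

r = (nΣgh − ΣgΣh) / √[(nΣg² − (Σg)²)(nΣh² − (Σh)²)]
Numerator: 8×3045 − 248×106 = -1928
Denominator: √[(63120 − 61504)(14224 − 11236)] = √[1616 × 2988] = 2197.4094
r = -1928 / 2197.4094 ≈ -0.877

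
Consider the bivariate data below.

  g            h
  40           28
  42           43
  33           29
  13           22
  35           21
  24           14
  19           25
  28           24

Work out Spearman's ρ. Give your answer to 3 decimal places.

Rank g: 7, 8, 5, 1, 6, 3, 2, 4
Rank h: 6, 8, 7, 3, 2, 1, 5, 4
d = rank(g) − rank(h): 1, 0, -2, -2, 4, 2, -3, 0; Σd² = 38
ρ = 1 − 6Σd² / [n(n²−1)] = 1 − 6×38 / (8×63) = 1 − 228/504 ≈ 0.548

0.548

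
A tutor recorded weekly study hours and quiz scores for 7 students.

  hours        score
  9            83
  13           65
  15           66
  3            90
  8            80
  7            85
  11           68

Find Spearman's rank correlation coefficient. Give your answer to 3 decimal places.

Rank hours: 4, 6, 7, 1, 3, 2, 5
Rank score: 5, 1, 2, 7, 4, 6, 3
d = rank(hours) − rank(score): -1, 5, 5, -6, -1, -4, 2; Σd² = 108
ρ = 1 − 6Σd² / [n(n²−1)] = 1 − 6×108 / (7×48) = 1 − 648/336 ≈ -0.929

-0.929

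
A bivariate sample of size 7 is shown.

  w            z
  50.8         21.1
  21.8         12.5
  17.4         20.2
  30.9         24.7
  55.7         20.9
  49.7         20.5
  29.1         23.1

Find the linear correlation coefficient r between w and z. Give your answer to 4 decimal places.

n = 7, Σw = 255.4, Σz = 143, Σw² = 10732.84, Σz² = 3010.26, Σwz = 5314.28
nΣwz − ΣwΣz = 37199.96 − 36522.2 = 677.76
nΣw² − (Σw)² = 75129.88 − 65229.16 = 9900.72; nΣz² − (Σz)² = 21071.82 − 20449 = 622.82
r = 677.76 / √(9900.72 × 622.82) = 677.76 / 2483.2170 ≈ 0.2729

0.2729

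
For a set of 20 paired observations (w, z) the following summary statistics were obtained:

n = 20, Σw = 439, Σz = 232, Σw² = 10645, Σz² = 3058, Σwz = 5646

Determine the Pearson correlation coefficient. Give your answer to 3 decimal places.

0.910

r = (nΣwz − ΣwΣz) / √[(nΣw² − (Σw)²)(nΣz² − (Σz)²)]
Numerator: 20×5646 − 439×232 = 11072
Denominator: √[(212900 − 192721)(61160 − 53824)] = √[20179 × 7336] = 12166.8872
r = 11072 / 12166.8872 ≈ 0.910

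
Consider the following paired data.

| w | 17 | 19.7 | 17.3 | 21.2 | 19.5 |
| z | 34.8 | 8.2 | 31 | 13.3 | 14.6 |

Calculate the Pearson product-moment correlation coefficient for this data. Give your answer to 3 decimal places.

n = 5, Σw = 94.7, Σz = 101.9, Σw² = 1806.07, Σz² = 2629.33, Σwz = 1856.1
nΣwz − ΣwΣz = 9280.5 − 9649.93 = -369.43
nΣw² − (Σw)² = 9030.35 − 8968.09 = 62.26; nΣz² − (Σz)² = 13146.65 − 10383.61 = 2763.04
r = -369.43 / √(62.26 × 2763.04) = -369.43 / 414.7612 ≈ -0.891

-0.891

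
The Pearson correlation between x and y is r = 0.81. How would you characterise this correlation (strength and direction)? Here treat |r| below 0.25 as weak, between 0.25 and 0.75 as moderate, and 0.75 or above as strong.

strong positive

r = 0.81 > 0 so the relationship is positive.
|r| = 0.81, which falls in the strong range.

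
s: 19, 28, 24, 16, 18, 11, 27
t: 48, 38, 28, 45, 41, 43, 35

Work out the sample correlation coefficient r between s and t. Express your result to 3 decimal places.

n = 7, Σs = 143, Σt = 278, Σs² = 3151, Σt² = 11312, Σst = 5524
nΣst − ΣsΣt = 38668 − 39754 = -1086
nΣs² − (Σs)² = 22057 − 20449 = 1608; nΣt² − (Σt)² = 79184 − 77284 = 1900
r = -1086 / √(1608 × 1900) = -1086 / 1747.9130 ≈ -0.621

-0.621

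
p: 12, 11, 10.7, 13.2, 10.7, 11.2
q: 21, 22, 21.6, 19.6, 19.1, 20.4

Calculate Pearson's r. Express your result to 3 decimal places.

-0.315

n = 6, Σp = 68.8, Σq = 123.7, Σp² = 793.66, Σq² = 2556.69, Σpq = 1416.69
nΣpq − ΣpΣq = 8500.14 − 8510.56 = -10.42
nΣp² − (Σp)² = 4761.96 − 4733.44 = 28.52; nΣq² − (Σq)² = 15340.14 − 15301.69 = 38.45
r = -10.42 / √(28.52 × 38.45) = -10.42 / 33.1149 ≈ -0.315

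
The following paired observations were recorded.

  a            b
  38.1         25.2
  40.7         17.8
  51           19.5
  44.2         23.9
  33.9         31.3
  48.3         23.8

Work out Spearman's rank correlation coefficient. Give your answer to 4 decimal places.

-0.6571

Rank a: 2, 3, 6, 4, 1, 5
Rank b: 5, 1, 2, 4, 6, 3
d = rank(a) − rank(b): -3, 2, 4, 0, -5, 2; Σd² = 58
ρ = 1 − 6Σd² / [n(n²−1)] = 1 − 6×58 / (6×35) = 1 − 348/210 ≈ -0.6571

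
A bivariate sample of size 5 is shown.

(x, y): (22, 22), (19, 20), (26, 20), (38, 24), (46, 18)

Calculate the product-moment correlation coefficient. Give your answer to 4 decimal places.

-0.1614

n = 5, Σx = 151, Σy = 104, Σx² = 5081, Σy² = 2184, Σxy = 3124
nΣxy − ΣxΣy = 15620 − 15704 = -84
nΣx² − (Σx)² = 25405 − 22801 = 2604; nΣy² − (Σy)² = 10920 − 10816 = 104
r = -84 / √(2604 × 104) = -84 / 520.3998 ≈ -0.1614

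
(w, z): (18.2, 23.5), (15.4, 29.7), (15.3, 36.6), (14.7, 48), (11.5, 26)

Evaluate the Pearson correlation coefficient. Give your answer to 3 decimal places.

-0.113

n = 5, Σw = 75.1, Σz = 163.8, Σw² = 1150.83, Σz² = 5753.9, Σwz = 2449.66
nΣwz − ΣwΣz = 12248.3 − 12301.38 = -53.08
nΣw² − (Σw)² = 5754.15 − 5640.01 = 114.14; nΣz² − (Σz)² = 28769.5 − 26830.44 = 1939.06
r = -53.08 / √(114.14 × 1939.06) = -53.08 / 470.4512 ≈ -0.113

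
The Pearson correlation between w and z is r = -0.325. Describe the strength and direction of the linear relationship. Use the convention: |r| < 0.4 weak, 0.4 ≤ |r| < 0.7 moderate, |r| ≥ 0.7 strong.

weak negative

r = -0.325 < 0 so the relationship is negative.
|r| = 0.325, which falls in the weak range.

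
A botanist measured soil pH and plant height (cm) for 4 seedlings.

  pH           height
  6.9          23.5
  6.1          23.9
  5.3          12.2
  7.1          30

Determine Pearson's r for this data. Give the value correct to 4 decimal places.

n = 4, Σx = 25.4, Σy = 89.6, Σx² = 163.32, Σy² = 2172.3, Σxy = 585.6
nΣxy − ΣxΣy = 2342.4 − 2275.84 = 66.56
nΣx² − (Σx)² = 653.28 − 645.16 = 8.12; nΣy² − (Σy)² = 8689.2 − 8028.16 = 661.04
r = 66.56 / √(8.12 × 661.04) = 66.56 / 73.2642 ≈ 0.9085

0.9085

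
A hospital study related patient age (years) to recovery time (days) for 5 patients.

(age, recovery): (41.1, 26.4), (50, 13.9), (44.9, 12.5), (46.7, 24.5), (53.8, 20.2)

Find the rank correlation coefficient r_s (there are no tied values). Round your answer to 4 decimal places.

-0.3000

Rank age: 1, 4, 2, 3, 5
Rank recovery: 5, 2, 1, 4, 3
d = rank(age) − rank(recovery): -4, 2, 1, -1, 2; Σd² = 26
ρ = 1 − 6Σd² / [n(n²−1)] = 1 − 6×26 / (5×24) = 1 − 156/120 ≈ -0.3000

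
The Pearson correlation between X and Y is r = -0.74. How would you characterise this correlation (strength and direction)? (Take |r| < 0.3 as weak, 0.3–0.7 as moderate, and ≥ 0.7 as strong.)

strong negative

r = -0.74 < 0 so the relationship is negative.
|r| = 0.74, which falls in the strong range.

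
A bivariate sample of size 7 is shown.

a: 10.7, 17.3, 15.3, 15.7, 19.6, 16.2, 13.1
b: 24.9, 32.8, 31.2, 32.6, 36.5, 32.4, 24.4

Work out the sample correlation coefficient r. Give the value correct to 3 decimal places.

0.943

n = 7, Σa = 107.9, Σb = 214.8, Σa² = 1712.57, Σb² = 6709.42, Σab = 3382.97
nΣab − ΣaΣb = 23680.79 − 23176.92 = 503.87
nΣa² − (Σa)² = 11987.99 − 11642.41 = 345.58; nΣb² − (Σb)² = 46965.94 − 46139.04 = 826.9
r = 503.87 / √(345.58 × 826.9) = 503.87 / 534.5653 ≈ 0.943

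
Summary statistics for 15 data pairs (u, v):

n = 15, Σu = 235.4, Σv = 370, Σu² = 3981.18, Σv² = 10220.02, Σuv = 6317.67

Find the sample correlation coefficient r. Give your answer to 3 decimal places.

r = (nΣuv − ΣuΣv) / √[(nΣu² − (Σu)²)(nΣv² − (Σv)²)]
Numerator: 15×6317.67 − 235.4×370 = 7667.05
Denominator: √[(59717.7 − 55413.16)(153300.3 − 136900)] = √[4304.54 × 16400.3] = 8402.1275
r = 7667.05 / 8402.1275 ≈ 0.913

0.913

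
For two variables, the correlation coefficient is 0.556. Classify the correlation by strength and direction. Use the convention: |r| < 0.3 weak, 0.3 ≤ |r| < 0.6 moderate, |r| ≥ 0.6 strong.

moderate positive

r = 0.556 > 0 so the relationship is positive.
|r| = 0.556, which falls in the moderate range.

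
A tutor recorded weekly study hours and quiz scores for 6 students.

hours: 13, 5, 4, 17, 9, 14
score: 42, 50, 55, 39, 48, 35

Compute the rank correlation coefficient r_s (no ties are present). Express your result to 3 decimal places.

-0.943

Rank hours: 4, 2, 1, 6, 3, 5
Rank score: 3, 5, 6, 2, 4, 1
d = rank(hours) − rank(score): 1, -3, -5, 4, -1, 4; Σd² = 68
ρ = 1 − 6Σd² / [n(n²−1)] = 1 − 6×68 / (6×35) = 1 − 408/210 ≈ -0.943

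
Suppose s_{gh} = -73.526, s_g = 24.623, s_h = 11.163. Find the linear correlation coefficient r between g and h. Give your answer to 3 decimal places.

r = Cov(g,h) / (s_g · s_h) = -73.526 / (24.623 × 11.163)
  = -73.526 / 274.8665 ≈ -0.267

-0.267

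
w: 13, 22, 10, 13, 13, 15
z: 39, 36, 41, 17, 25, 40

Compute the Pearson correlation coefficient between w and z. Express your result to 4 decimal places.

n = 6, Σw = 86, Σz = 198, Σw² = 1316, Σz² = 7012, Σwz = 2855
nΣwz − ΣwΣz = 17130 − 17028 = 102
nΣw² − (Σw)² = 7896 − 7396 = 500; nΣz² − (Σz)² = 42072 − 39204 = 2868
r = 102 / √(500 × 2868) = 102 / 1197.4974 ≈ 0.0852

0.0852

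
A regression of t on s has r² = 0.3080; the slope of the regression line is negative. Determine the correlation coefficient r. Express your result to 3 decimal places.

|r| = √0.3080 = 0.555
The association is negative, so r = −0.555.

-0.555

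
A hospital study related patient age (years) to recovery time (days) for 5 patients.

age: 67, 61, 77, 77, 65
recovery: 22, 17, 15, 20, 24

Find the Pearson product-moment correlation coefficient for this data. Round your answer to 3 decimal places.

-0.332

n = 5, Σx = 347, Σy = 98, Σx² = 24293, Σy² = 1974, Σxy = 6766
nΣxy − ΣxΣy = 33830 − 34006 = -176
nΣx² − (Σx)² = 121465 − 120409 = 1056; nΣy² − (Σy)² = 9870 − 9604 = 266
r = -176 / √(1056 × 266) = -176 / 529.9962 ≈ -0.332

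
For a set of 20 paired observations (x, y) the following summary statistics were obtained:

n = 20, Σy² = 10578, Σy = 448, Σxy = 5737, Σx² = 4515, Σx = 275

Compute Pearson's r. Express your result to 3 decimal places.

-0.670

r = (nΣxy − ΣxΣy) / √[(nΣx² − (Σx)²)(nΣy² − (Σy)²)]
Numerator: 20×5737 − 275×448 = -8460
Denominator: √[(90300 − 75625)(211560 − 200704)] = √[14675 × 10856] = 12621.8778
r = -8460 / 12621.8778 ≈ -0.670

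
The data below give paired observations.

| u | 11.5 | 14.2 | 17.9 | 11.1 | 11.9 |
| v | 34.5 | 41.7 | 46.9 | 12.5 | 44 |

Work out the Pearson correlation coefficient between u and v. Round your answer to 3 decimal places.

n = 5, Σu = 66.6, Σv = 179.6, Σu² = 919.12, Σv² = 7221, Σuv = 2490.75
nΣuv − ΣuΣv = 12453.75 − 11961.36 = 492.39
nΣu² − (Σu)² = 4595.6 − 4435.56 = 160.04; nΣv² − (Σv)² = 36105 − 32256.16 = 3848.84
r = 492.39 / √(160.04 × 3848.84) = 492.39 / 784.8365 ≈ 0.627

0.627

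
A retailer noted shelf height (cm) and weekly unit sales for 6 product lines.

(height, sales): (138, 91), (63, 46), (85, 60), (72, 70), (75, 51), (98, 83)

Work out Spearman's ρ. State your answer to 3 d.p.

0.829

Rank height: 6, 1, 4, 2, 3, 5
Rank sales: 6, 1, 3, 4, 2, 5
d = rank(height) − rank(sales): 0, 0, 1, -2, 1, 0; Σd² = 6
ρ = 1 − 6Σd² / [n(n²−1)] = 1 − 6×6 / (6×35) = 1 − 36/210 ≈ 0.829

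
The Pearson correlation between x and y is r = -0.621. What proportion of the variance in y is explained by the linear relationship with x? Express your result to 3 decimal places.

0.386

r² = (-0.621)² = 0.386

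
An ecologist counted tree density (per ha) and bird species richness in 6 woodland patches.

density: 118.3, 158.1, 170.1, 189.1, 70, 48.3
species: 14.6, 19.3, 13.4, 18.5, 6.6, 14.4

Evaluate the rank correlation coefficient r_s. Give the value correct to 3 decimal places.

0.429

Rank density: 3, 4, 5, 6, 2, 1
Rank species: 4, 6, 2, 5, 1, 3
d = rank(density) − rank(species): -1, -2, 3, 1, 1, -2; Σd² = 20
ρ = 1 − 6Σd² / [n(n²−1)] = 1 − 6×20 / (6×35) = 1 − 120/210 ≈ 0.429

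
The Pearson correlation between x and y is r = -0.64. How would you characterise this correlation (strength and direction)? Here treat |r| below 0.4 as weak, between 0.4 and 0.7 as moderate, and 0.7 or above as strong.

moderate negative

r = -0.64 < 0 so the relationship is negative.
|r| = 0.64, which falls in the moderate range.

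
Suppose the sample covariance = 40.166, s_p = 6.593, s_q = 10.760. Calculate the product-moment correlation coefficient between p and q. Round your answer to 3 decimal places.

r = Cov(p,q) / (s_p · s_q) = 40.166 / (6.593 × 10.760)
  = 40.166 / 70.9407 ≈ 0.566

0.566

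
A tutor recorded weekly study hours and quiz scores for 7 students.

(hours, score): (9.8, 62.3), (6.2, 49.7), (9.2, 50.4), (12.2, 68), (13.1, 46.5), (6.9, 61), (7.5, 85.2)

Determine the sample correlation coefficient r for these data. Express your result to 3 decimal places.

n = 7, Σx = 64.9, Σy = 423.1, Σx² = 643.43, Σy² = 26657.83, Σxy = 3881.01
nΣxy − ΣxΣy = 27167.07 − 27459.19 = -292.12
nΣx² − (Σx)² = 4504.01 − 4212.01 = 292; nΣy² − (Σy)² = 186604.81 − 179013.61 = 7591.2
r = -292.12 / √(292 × 7591.2) = -292.12 / 1488.8352 ≈ -0.196

-0.196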